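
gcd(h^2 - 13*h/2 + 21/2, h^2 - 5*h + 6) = h - 3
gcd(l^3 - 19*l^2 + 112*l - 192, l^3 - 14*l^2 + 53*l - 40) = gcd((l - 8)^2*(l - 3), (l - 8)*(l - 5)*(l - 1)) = l - 8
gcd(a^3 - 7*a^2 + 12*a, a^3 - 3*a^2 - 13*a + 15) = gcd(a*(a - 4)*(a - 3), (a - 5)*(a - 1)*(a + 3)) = 1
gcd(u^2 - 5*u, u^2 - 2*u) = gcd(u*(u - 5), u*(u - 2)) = u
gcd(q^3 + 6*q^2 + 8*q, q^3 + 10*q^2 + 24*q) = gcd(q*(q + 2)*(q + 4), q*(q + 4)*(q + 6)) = q^2 + 4*q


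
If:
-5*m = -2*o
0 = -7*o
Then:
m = 0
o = 0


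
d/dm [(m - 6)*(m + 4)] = 2*m - 2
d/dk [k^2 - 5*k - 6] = 2*k - 5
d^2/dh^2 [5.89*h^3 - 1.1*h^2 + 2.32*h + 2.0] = 35.34*h - 2.2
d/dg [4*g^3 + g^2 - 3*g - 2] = 12*g^2 + 2*g - 3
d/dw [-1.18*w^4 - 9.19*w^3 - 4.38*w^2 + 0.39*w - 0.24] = -4.72*w^3 - 27.57*w^2 - 8.76*w + 0.39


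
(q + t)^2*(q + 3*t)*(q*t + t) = q^4*t + 5*q^3*t^2 + q^3*t + 7*q^2*t^3 + 5*q^2*t^2 + 3*q*t^4 + 7*q*t^3 + 3*t^4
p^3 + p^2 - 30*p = p*(p - 5)*(p + 6)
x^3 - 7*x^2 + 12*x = x*(x - 4)*(x - 3)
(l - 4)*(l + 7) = l^2 + 3*l - 28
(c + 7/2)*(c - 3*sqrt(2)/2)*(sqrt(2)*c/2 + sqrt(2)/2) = sqrt(2)*c^3/2 - 3*c^2/2 + 9*sqrt(2)*c^2/4 - 27*c/4 + 7*sqrt(2)*c/4 - 21/4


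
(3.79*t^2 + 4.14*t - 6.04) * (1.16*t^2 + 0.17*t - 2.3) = 4.3964*t^4 + 5.4467*t^3 - 15.0196*t^2 - 10.5488*t + 13.892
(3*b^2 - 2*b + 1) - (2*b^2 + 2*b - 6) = b^2 - 4*b + 7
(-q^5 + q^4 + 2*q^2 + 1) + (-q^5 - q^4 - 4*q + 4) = -2*q^5 + 2*q^2 - 4*q + 5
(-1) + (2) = 1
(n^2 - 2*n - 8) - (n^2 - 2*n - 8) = 0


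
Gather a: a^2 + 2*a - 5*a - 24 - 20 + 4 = a^2 - 3*a - 40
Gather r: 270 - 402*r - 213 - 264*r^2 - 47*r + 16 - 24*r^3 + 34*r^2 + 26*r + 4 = -24*r^3 - 230*r^2 - 423*r + 77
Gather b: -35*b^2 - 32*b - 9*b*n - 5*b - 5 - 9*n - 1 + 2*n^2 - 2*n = -35*b^2 + b*(-9*n - 37) + 2*n^2 - 11*n - 6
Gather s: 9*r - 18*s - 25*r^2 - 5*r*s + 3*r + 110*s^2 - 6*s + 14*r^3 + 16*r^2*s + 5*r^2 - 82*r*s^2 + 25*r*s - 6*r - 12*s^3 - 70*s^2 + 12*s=14*r^3 - 20*r^2 + 6*r - 12*s^3 + s^2*(40 - 82*r) + s*(16*r^2 + 20*r - 12)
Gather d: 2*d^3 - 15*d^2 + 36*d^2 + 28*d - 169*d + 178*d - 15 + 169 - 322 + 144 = 2*d^3 + 21*d^2 + 37*d - 24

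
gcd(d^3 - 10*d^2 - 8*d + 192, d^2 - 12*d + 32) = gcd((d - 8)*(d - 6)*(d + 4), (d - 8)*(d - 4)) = d - 8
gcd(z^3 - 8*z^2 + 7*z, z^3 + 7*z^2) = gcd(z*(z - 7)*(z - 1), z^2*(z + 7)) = z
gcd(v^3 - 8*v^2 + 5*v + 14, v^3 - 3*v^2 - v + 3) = v + 1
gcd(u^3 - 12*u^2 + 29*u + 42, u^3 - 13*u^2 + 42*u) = u^2 - 13*u + 42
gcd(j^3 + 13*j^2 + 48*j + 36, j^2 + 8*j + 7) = j + 1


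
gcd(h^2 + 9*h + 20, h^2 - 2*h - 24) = h + 4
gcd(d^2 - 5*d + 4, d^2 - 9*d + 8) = d - 1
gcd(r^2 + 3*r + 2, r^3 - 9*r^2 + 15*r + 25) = r + 1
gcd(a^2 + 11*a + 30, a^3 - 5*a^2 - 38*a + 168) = a + 6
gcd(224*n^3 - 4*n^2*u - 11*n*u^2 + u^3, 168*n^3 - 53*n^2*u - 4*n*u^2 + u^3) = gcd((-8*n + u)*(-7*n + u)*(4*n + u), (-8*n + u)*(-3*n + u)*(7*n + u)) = -8*n + u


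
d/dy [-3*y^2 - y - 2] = -6*y - 1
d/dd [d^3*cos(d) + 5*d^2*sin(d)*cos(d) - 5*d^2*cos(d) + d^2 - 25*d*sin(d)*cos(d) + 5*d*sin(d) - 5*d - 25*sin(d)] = -d^3*sin(d) + 5*d^2*sin(d) + 3*d^2*cos(d) + 5*d^2*cos(2*d) + 5*d*sin(2*d) - 5*d*cos(d) - 25*d*cos(2*d) + 2*d + 5*sin(d) - 25*sin(2*d)/2 - 25*cos(d) - 5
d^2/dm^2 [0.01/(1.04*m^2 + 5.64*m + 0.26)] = (-0.021632*m^2 - 0.117312*m + 0.01*(2.08*m + 5.64)*(4.16*m + 11.28) - 0.005408)/(1.04*m^2 + 5.64*m + 0.26)^3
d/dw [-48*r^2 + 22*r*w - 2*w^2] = 22*r - 4*w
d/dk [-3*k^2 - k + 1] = -6*k - 1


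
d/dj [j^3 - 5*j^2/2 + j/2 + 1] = 3*j^2 - 5*j + 1/2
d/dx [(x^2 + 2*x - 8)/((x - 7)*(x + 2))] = (-7*x^2 - 12*x - 68)/(x^4 - 10*x^3 - 3*x^2 + 140*x + 196)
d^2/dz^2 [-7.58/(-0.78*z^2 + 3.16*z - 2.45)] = (-9.223344*z^2 + 37.366368*z + 7.58*(1.56*z - 3.16)*(3.12*z - 6.32) - 28.97076)/(0.78*z^2 - 3.16*z + 2.45)^3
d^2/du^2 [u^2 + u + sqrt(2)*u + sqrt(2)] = 2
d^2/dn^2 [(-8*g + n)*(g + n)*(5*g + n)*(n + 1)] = -86*g^2 - 12*g*n - 4*g + 12*n^2 + 6*n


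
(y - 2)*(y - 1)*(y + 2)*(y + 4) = y^4 + 3*y^3 - 8*y^2 - 12*y + 16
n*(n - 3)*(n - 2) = n^3 - 5*n^2 + 6*n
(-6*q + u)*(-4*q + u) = 24*q^2 - 10*q*u + u^2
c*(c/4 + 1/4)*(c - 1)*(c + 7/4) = c^4/4 + 7*c^3/16 - c^2/4 - 7*c/16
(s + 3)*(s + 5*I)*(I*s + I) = I*s^3 - 5*s^2 + 4*I*s^2 - 20*s + 3*I*s - 15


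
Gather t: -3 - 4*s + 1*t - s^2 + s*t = -s^2 - 4*s + t*(s + 1) - 3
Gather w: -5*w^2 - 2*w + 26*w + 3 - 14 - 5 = -5*w^2 + 24*w - 16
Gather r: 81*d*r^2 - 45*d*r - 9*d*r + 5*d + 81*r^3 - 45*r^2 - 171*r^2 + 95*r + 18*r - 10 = 5*d + 81*r^3 + r^2*(81*d - 216) + r*(113 - 54*d) - 10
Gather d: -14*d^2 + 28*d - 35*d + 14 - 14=-14*d^2 - 7*d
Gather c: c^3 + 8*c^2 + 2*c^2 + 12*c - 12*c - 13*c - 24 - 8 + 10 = c^3 + 10*c^2 - 13*c - 22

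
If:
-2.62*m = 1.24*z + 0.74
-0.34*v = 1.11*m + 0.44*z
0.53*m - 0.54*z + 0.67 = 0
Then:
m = -0.59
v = 1.09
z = 0.66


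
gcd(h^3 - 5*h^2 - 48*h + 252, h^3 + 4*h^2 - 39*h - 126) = h^2 + h - 42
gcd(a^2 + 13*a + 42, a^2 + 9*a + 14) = a + 7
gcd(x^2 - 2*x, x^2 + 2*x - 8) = x - 2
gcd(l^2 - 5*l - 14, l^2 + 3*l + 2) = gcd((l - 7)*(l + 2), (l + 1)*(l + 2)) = l + 2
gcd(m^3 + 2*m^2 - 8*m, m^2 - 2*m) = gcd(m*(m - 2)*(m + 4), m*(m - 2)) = m^2 - 2*m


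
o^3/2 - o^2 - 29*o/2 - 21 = (o/2 + 1)*(o - 7)*(o + 3)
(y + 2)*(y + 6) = y^2 + 8*y + 12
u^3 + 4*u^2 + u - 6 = (u - 1)*(u + 2)*(u + 3)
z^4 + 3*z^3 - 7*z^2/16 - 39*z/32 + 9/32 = (z - 1/2)*(z - 1/4)*(z + 3/4)*(z + 3)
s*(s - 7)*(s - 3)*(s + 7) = s^4 - 3*s^3 - 49*s^2 + 147*s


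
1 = 1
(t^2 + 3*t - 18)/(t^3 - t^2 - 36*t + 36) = (t - 3)/(t^2 - 7*t + 6)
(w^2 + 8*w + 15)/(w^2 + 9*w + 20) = (w + 3)/(w + 4)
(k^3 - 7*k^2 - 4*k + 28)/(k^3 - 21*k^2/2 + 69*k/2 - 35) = 2*(k^2 - 5*k - 14)/(2*k^2 - 17*k + 35)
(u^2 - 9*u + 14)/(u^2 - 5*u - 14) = (u - 2)/(u + 2)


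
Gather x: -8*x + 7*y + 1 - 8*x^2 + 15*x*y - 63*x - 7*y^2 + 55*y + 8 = -8*x^2 + x*(15*y - 71) - 7*y^2 + 62*y + 9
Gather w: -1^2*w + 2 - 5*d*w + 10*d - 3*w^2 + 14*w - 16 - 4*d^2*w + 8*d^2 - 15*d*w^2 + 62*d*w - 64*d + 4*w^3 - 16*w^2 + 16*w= 8*d^2 - 54*d + 4*w^3 + w^2*(-15*d - 19) + w*(-4*d^2 + 57*d + 29) - 14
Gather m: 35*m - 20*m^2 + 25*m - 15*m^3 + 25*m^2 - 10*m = -15*m^3 + 5*m^2 + 50*m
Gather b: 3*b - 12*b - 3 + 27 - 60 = -9*b - 36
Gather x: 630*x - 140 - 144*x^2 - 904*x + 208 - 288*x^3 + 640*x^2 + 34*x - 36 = -288*x^3 + 496*x^2 - 240*x + 32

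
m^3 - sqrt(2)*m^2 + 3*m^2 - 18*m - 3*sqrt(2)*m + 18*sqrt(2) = (m - 3)*(m + 6)*(m - sqrt(2))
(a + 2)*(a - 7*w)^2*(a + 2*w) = a^4 - 12*a^3*w + 2*a^3 + 21*a^2*w^2 - 24*a^2*w + 98*a*w^3 + 42*a*w^2 + 196*w^3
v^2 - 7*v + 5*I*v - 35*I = (v - 7)*(v + 5*I)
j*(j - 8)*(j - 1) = j^3 - 9*j^2 + 8*j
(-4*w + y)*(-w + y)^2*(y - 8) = -4*w^3*y + 32*w^3 + 9*w^2*y^2 - 72*w^2*y - 6*w*y^3 + 48*w*y^2 + y^4 - 8*y^3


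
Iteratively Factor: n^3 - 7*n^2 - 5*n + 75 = (n - 5)*(n^2 - 2*n - 15) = (n - 5)^2*(n + 3)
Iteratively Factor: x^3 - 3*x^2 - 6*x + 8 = (x + 2)*(x^2 - 5*x + 4) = (x - 1)*(x + 2)*(x - 4)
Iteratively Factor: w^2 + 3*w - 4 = (w + 4)*(w - 1)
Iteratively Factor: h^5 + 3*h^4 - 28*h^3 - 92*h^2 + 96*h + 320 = (h + 2)*(h^4 + h^3 - 30*h^2 - 32*h + 160) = (h - 2)*(h + 2)*(h^3 + 3*h^2 - 24*h - 80) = (h - 5)*(h - 2)*(h + 2)*(h^2 + 8*h + 16) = (h - 5)*(h - 2)*(h + 2)*(h + 4)*(h + 4)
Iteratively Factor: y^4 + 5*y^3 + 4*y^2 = (y)*(y^3 + 5*y^2 + 4*y) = y*(y + 4)*(y^2 + y) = y*(y + 1)*(y + 4)*(y)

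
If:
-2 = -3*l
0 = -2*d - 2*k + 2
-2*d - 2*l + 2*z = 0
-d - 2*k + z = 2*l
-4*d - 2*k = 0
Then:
No Solution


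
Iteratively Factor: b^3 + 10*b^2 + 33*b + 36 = (b + 3)*(b^2 + 7*b + 12) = (b + 3)*(b + 4)*(b + 3)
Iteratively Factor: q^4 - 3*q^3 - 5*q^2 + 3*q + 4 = (q + 1)*(q^3 - 4*q^2 - q + 4) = (q - 1)*(q + 1)*(q^2 - 3*q - 4) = (q - 1)*(q + 1)^2*(q - 4)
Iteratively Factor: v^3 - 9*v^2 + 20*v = (v - 4)*(v^2 - 5*v) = (v - 5)*(v - 4)*(v)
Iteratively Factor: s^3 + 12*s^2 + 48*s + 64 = (s + 4)*(s^2 + 8*s + 16) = (s + 4)^2*(s + 4)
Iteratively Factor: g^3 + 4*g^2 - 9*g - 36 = (g + 4)*(g^2 - 9) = (g + 3)*(g + 4)*(g - 3)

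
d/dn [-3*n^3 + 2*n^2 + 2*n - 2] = -9*n^2 + 4*n + 2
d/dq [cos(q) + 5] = -sin(q)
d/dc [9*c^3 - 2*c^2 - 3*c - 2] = 27*c^2 - 4*c - 3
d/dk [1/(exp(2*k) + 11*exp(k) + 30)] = (-2*exp(k) - 11)*exp(k)/(exp(2*k) + 11*exp(k) + 30)^2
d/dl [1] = 0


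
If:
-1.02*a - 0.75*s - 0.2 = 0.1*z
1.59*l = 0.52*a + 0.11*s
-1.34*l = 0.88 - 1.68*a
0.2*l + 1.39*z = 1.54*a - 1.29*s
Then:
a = 0.61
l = 0.11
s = -1.35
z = 1.91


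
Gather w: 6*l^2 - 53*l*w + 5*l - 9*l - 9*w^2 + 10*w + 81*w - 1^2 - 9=6*l^2 - 4*l - 9*w^2 + w*(91 - 53*l) - 10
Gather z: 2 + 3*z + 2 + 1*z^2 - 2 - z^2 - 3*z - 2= 0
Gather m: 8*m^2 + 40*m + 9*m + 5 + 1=8*m^2 + 49*m + 6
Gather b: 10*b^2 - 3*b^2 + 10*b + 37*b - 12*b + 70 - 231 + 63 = 7*b^2 + 35*b - 98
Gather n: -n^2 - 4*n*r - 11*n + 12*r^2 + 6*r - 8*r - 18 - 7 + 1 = -n^2 + n*(-4*r - 11) + 12*r^2 - 2*r - 24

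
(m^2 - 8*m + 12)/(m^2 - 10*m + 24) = (m - 2)/(m - 4)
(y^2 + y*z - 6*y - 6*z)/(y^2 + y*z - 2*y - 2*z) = (y - 6)/(y - 2)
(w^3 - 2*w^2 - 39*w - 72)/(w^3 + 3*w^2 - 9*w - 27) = (w - 8)/(w - 3)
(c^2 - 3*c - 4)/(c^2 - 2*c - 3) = (c - 4)/(c - 3)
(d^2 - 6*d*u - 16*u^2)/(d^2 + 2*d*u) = (d - 8*u)/d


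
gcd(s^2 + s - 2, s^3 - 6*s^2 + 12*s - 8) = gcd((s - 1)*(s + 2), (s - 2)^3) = 1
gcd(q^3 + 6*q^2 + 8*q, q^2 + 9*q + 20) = q + 4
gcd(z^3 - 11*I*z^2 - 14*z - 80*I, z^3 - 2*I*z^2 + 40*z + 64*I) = z^2 - 6*I*z + 16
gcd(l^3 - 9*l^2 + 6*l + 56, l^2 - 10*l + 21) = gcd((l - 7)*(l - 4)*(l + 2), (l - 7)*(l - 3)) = l - 7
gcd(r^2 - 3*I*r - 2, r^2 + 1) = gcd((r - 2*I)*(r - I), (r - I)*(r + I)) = r - I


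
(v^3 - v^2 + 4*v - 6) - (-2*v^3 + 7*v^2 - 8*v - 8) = 3*v^3 - 8*v^2 + 12*v + 2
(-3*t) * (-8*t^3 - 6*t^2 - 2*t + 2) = 24*t^4 + 18*t^3 + 6*t^2 - 6*t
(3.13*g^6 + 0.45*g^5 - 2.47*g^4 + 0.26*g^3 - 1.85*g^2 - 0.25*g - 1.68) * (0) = 0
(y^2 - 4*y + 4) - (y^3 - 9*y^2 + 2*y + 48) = -y^3 + 10*y^2 - 6*y - 44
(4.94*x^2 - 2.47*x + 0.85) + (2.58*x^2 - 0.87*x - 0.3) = 7.52*x^2 - 3.34*x + 0.55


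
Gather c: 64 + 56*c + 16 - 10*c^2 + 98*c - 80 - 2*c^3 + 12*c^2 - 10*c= -2*c^3 + 2*c^2 + 144*c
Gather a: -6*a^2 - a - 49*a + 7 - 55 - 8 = -6*a^2 - 50*a - 56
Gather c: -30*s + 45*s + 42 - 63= 15*s - 21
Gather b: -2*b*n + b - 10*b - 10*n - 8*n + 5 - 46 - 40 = b*(-2*n - 9) - 18*n - 81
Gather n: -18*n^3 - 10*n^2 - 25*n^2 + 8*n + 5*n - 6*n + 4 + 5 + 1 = -18*n^3 - 35*n^2 + 7*n + 10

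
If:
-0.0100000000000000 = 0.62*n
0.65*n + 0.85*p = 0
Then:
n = -0.02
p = 0.01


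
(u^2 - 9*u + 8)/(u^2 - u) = (u - 8)/u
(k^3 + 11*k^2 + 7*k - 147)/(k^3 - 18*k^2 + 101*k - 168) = (k^2 + 14*k + 49)/(k^2 - 15*k + 56)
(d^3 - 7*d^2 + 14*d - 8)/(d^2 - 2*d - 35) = (-d^3 + 7*d^2 - 14*d + 8)/(-d^2 + 2*d + 35)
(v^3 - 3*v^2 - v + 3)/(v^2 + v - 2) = (v^2 - 2*v - 3)/(v + 2)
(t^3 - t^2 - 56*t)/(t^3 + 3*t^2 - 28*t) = (t - 8)/(t - 4)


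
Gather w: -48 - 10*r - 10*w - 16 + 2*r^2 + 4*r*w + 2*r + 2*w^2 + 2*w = 2*r^2 - 8*r + 2*w^2 + w*(4*r - 8) - 64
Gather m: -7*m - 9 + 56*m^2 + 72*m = 56*m^2 + 65*m - 9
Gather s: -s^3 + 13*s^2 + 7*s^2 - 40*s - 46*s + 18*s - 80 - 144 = -s^3 + 20*s^2 - 68*s - 224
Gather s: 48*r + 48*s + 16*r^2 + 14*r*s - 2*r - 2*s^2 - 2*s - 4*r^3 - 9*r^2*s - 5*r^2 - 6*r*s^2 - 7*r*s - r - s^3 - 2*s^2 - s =-4*r^3 + 11*r^2 + 45*r - s^3 + s^2*(-6*r - 4) + s*(-9*r^2 + 7*r + 45)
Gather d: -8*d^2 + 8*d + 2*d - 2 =-8*d^2 + 10*d - 2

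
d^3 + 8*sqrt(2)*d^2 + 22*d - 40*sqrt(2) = (d - sqrt(2))*(d + 4*sqrt(2))*(d + 5*sqrt(2))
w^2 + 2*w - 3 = (w - 1)*(w + 3)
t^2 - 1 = (t - 1)*(t + 1)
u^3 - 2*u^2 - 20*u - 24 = (u - 6)*(u + 2)^2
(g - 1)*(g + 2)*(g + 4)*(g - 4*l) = g^4 - 4*g^3*l + 5*g^3 - 20*g^2*l + 2*g^2 - 8*g*l - 8*g + 32*l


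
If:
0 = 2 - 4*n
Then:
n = 1/2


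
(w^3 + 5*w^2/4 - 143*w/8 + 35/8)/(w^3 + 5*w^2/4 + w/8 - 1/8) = (2*w^2 + 3*w - 35)/(2*w^2 + 3*w + 1)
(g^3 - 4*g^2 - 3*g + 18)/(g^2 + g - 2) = (g^2 - 6*g + 9)/(g - 1)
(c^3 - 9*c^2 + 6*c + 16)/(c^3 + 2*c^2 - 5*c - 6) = (c - 8)/(c + 3)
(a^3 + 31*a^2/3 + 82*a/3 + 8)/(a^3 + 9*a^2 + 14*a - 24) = (a + 1/3)/(a - 1)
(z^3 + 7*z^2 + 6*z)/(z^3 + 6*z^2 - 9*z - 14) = z*(z + 6)/(z^2 + 5*z - 14)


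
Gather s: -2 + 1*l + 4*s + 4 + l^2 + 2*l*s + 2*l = l^2 + 3*l + s*(2*l + 4) + 2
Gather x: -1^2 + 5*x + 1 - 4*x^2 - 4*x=-4*x^2 + x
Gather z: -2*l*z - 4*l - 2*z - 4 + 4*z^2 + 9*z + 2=-4*l + 4*z^2 + z*(7 - 2*l) - 2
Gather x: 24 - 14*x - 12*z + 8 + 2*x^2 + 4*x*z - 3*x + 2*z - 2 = 2*x^2 + x*(4*z - 17) - 10*z + 30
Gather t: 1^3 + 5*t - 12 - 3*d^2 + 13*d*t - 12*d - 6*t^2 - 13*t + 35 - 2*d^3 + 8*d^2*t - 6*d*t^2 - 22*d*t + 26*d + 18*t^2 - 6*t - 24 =-2*d^3 - 3*d^2 + 14*d + t^2*(12 - 6*d) + t*(8*d^2 - 9*d - 14)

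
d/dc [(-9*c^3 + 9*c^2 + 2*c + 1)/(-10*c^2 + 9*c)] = (90*c^4 - 162*c^3 + 101*c^2 + 20*c - 9)/(c^2*(100*c^2 - 180*c + 81))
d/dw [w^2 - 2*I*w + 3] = 2*w - 2*I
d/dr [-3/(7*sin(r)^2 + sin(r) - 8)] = 3*(14*sin(r) + 1)*cos(r)/(7*sin(r)^2 + sin(r) - 8)^2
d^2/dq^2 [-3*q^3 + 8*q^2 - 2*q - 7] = 16 - 18*q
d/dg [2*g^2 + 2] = 4*g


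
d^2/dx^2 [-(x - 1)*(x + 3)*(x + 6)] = -6*x - 16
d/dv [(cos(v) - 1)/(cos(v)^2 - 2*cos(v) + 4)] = (cos(v)^2 - 2*cos(v) - 2)*sin(v)/(cos(v)^2 - 2*cos(v) + 4)^2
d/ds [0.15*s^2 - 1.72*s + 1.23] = 0.3*s - 1.72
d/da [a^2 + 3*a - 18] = 2*a + 3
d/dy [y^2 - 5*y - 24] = 2*y - 5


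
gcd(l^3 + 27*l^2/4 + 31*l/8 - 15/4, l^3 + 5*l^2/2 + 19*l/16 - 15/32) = l + 5/4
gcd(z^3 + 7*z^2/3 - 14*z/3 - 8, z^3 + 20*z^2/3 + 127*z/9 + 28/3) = z^2 + 13*z/3 + 4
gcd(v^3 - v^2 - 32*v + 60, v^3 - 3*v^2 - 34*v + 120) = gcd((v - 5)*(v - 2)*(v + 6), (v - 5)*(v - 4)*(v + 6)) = v^2 + v - 30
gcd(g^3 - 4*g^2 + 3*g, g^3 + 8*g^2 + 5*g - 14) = g - 1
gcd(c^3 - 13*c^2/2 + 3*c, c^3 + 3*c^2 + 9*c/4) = c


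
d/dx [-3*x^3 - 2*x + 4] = -9*x^2 - 2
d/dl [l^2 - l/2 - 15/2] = 2*l - 1/2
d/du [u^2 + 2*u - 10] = 2*u + 2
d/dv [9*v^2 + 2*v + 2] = 18*v + 2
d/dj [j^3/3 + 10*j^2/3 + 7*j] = j^2 + 20*j/3 + 7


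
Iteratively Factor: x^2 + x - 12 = (x + 4)*(x - 3)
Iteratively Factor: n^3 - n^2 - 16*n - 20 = (n - 5)*(n^2 + 4*n + 4) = (n - 5)*(n + 2)*(n + 2)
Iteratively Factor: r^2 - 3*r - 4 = (r - 4)*(r + 1)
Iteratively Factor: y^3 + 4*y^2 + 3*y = (y)*(y^2 + 4*y + 3) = y*(y + 3)*(y + 1)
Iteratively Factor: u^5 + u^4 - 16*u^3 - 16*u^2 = (u - 4)*(u^4 + 5*u^3 + 4*u^2) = u*(u - 4)*(u^3 + 5*u^2 + 4*u) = u*(u - 4)*(u + 1)*(u^2 + 4*u) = u*(u - 4)*(u + 1)*(u + 4)*(u)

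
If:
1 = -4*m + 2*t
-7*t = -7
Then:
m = 1/4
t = 1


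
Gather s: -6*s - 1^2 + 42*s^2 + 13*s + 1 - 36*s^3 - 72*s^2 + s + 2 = -36*s^3 - 30*s^2 + 8*s + 2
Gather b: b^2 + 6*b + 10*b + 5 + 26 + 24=b^2 + 16*b + 55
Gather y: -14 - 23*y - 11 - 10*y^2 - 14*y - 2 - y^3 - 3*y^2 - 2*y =-y^3 - 13*y^2 - 39*y - 27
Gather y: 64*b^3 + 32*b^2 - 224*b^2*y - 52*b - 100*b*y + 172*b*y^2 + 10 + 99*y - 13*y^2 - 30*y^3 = 64*b^3 + 32*b^2 - 52*b - 30*y^3 + y^2*(172*b - 13) + y*(-224*b^2 - 100*b + 99) + 10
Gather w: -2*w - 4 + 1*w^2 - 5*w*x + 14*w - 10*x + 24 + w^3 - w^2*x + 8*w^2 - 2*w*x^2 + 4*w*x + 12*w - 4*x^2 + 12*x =w^3 + w^2*(9 - x) + w*(-2*x^2 - x + 24) - 4*x^2 + 2*x + 20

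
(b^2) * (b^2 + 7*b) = b^4 + 7*b^3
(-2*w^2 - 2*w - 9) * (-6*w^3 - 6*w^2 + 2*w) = 12*w^5 + 24*w^4 + 62*w^3 + 50*w^2 - 18*w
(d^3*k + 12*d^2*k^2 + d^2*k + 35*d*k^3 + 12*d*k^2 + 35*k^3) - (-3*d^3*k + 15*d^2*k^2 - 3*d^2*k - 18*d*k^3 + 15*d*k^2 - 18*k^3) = 4*d^3*k - 3*d^2*k^2 + 4*d^2*k + 53*d*k^3 - 3*d*k^2 + 53*k^3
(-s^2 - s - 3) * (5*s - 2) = -5*s^3 - 3*s^2 - 13*s + 6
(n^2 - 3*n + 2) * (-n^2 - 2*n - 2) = -n^4 + n^3 + 2*n^2 + 2*n - 4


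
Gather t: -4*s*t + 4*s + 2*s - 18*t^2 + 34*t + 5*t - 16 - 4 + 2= 6*s - 18*t^2 + t*(39 - 4*s) - 18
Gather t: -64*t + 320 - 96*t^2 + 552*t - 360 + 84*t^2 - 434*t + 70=-12*t^2 + 54*t + 30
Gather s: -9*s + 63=63 - 9*s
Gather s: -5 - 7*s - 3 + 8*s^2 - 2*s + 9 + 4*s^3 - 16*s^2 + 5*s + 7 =4*s^3 - 8*s^2 - 4*s + 8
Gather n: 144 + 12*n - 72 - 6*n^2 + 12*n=-6*n^2 + 24*n + 72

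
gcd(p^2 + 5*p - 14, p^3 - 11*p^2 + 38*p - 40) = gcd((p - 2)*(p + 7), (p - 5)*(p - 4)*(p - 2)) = p - 2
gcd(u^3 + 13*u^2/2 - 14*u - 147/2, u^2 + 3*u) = u + 3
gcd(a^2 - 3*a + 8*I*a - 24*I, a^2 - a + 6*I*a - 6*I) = 1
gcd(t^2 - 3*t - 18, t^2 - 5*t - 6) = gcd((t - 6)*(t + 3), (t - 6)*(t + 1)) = t - 6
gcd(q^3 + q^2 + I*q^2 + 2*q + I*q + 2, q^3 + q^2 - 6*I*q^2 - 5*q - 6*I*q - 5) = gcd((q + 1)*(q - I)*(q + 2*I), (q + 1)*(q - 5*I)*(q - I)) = q^2 + q*(1 - I) - I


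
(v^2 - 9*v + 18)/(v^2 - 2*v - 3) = (v - 6)/(v + 1)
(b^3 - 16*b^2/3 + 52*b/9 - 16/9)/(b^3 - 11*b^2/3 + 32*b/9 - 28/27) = 3*(b - 4)/(3*b - 7)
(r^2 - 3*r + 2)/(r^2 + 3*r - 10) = (r - 1)/(r + 5)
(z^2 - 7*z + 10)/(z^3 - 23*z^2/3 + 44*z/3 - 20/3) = 3/(3*z - 2)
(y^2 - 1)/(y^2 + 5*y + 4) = (y - 1)/(y + 4)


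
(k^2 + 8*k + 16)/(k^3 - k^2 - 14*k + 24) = (k + 4)/(k^2 - 5*k + 6)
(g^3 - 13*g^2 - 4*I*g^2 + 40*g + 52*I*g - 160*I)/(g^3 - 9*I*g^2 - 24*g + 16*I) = (g^2 - 13*g + 40)/(g^2 - 5*I*g - 4)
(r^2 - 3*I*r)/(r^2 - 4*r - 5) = r*(-r + 3*I)/(-r^2 + 4*r + 5)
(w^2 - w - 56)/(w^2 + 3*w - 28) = (w - 8)/(w - 4)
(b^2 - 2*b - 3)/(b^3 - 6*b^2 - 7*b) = (b - 3)/(b*(b - 7))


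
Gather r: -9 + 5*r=5*r - 9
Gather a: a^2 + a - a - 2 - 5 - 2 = a^2 - 9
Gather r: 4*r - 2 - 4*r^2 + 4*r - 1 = -4*r^2 + 8*r - 3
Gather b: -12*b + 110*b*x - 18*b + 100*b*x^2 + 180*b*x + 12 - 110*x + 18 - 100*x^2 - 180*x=b*(100*x^2 + 290*x - 30) - 100*x^2 - 290*x + 30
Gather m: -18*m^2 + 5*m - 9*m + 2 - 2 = -18*m^2 - 4*m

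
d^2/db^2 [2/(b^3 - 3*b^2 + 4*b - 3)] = 4*(3*(1 - b)*(b^3 - 3*b^2 + 4*b - 3) + (3*b^2 - 6*b + 4)^2)/(b^3 - 3*b^2 + 4*b - 3)^3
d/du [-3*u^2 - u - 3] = -6*u - 1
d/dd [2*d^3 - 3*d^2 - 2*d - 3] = 6*d^2 - 6*d - 2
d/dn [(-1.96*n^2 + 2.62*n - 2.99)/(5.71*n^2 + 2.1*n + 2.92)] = (-19.0762*n^2 + 22.6994*n + 13.9294)/(32.6041*n^4 + 23.982*n^3 + 37.7564*n^2 + 12.264*n + 8.5264)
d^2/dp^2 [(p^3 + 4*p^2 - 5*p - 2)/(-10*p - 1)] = 2*(-100*p^3 - 30*p^2 - 3*p + 146)/(1000*p^3 + 300*p^2 + 30*p + 1)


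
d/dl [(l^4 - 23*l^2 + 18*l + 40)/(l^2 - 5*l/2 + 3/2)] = 2*(4*l^5 - 15*l^4 + 12*l^3 + 79*l^2 - 298*l + 254)/(4*l^4 - 20*l^3 + 37*l^2 - 30*l + 9)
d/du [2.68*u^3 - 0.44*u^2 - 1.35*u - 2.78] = 8.04*u^2 - 0.88*u - 1.35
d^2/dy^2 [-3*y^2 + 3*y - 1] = -6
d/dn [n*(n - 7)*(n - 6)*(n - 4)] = 4*n^3 - 51*n^2 + 188*n - 168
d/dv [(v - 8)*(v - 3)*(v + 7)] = 3*v^2 - 8*v - 53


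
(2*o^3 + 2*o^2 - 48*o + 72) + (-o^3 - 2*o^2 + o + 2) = o^3 - 47*o + 74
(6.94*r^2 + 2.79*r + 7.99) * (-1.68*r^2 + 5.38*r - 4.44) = -11.6592*r^4 + 32.65*r^3 - 29.2266*r^2 + 30.5986*r - 35.4756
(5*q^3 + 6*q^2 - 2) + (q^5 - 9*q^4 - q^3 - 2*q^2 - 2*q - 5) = q^5 - 9*q^4 + 4*q^3 + 4*q^2 - 2*q - 7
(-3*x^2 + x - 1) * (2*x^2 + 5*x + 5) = -6*x^4 - 13*x^3 - 12*x^2 - 5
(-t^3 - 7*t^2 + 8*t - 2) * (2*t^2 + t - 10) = -2*t^5 - 15*t^4 + 19*t^3 + 74*t^2 - 82*t + 20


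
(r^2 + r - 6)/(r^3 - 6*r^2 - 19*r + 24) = (r - 2)/(r^2 - 9*r + 8)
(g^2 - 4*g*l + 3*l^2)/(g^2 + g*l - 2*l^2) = (g - 3*l)/(g + 2*l)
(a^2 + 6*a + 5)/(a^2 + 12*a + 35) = (a + 1)/(a + 7)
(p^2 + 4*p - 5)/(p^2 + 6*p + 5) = (p - 1)/(p + 1)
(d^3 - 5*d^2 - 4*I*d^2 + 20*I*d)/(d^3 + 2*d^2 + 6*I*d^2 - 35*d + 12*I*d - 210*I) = d*(d - 4*I)/(d^2 + d*(7 + 6*I) + 42*I)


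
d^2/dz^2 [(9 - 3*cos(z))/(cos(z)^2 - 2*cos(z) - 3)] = 3*(cos(z) - 2)/(cos(z) + 1)^2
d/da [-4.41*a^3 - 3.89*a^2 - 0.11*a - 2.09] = -13.23*a^2 - 7.78*a - 0.11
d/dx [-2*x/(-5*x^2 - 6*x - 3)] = 2*(3 - 5*x^2)/(25*x^4 + 60*x^3 + 66*x^2 + 36*x + 9)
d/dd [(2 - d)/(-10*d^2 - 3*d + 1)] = (10*d^2 + 3*d - (d - 2)*(20*d + 3) - 1)/(10*d^2 + 3*d - 1)^2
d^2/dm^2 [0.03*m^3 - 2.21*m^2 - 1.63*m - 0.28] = 0.18*m - 4.42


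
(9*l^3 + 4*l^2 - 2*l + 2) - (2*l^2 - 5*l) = 9*l^3 + 2*l^2 + 3*l + 2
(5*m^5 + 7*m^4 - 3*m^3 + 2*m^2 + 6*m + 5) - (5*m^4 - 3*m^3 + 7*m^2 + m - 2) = 5*m^5 + 2*m^4 - 5*m^2 + 5*m + 7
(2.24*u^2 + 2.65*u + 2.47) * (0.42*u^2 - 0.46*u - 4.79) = 0.9408*u^4 + 0.0825999999999998*u^3 - 10.9112*u^2 - 13.8297*u - 11.8313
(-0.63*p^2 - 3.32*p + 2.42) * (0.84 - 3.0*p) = 1.89*p^3 + 9.4308*p^2 - 10.0488*p + 2.0328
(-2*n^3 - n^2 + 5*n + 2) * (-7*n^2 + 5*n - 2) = 14*n^5 - 3*n^4 - 36*n^3 + 13*n^2 - 4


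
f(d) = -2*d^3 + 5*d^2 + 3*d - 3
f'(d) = -6*d^2 + 10*d + 3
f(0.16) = -2.40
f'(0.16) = 4.45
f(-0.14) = -3.32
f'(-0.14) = 1.48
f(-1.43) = 8.78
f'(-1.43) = -23.57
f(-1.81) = 19.81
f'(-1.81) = -34.76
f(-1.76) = 18.11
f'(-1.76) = -33.19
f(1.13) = 3.89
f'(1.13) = 6.64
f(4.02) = -40.07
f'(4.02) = -53.76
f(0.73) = 1.08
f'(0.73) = 7.10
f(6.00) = -237.00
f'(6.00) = -153.00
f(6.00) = -237.00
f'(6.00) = -153.00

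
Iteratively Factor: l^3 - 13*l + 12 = (l - 1)*(l^2 + l - 12) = (l - 1)*(l + 4)*(l - 3)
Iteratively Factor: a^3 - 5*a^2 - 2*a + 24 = (a - 3)*(a^2 - 2*a - 8) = (a - 4)*(a - 3)*(a + 2)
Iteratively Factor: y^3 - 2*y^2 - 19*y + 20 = (y - 5)*(y^2 + 3*y - 4) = (y - 5)*(y - 1)*(y + 4)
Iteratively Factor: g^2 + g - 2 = (g - 1)*(g + 2)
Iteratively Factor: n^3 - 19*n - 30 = (n - 5)*(n^2 + 5*n + 6) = (n - 5)*(n + 3)*(n + 2)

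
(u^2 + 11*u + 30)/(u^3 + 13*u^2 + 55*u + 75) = (u + 6)/(u^2 + 8*u + 15)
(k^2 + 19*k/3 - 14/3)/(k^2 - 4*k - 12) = (-3*k^2 - 19*k + 14)/(3*(-k^2 + 4*k + 12))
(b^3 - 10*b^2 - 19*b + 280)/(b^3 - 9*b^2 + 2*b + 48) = (b^2 - 2*b - 35)/(b^2 - b - 6)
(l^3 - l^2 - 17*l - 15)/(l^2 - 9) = (l^2 - 4*l - 5)/(l - 3)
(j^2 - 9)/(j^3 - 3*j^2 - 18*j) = (j - 3)/(j*(j - 6))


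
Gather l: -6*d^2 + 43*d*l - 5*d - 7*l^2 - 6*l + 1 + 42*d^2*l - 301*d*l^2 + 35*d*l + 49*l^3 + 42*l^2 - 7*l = -6*d^2 - 5*d + 49*l^3 + l^2*(35 - 301*d) + l*(42*d^2 + 78*d - 13) + 1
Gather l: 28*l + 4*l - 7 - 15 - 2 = 32*l - 24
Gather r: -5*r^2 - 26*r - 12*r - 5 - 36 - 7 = -5*r^2 - 38*r - 48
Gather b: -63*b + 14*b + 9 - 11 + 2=-49*b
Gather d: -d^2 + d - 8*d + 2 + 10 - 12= -d^2 - 7*d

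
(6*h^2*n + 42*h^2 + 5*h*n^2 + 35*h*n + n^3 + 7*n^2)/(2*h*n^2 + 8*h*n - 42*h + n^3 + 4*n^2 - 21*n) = (3*h + n)/(n - 3)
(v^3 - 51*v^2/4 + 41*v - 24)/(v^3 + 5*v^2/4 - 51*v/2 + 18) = (v - 8)/(v + 6)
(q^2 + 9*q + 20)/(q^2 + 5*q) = (q + 4)/q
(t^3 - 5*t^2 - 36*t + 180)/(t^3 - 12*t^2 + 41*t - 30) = (t + 6)/(t - 1)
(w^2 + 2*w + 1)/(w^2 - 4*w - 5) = (w + 1)/(w - 5)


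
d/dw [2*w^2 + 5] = 4*w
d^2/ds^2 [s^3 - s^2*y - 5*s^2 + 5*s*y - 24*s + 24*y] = 6*s - 2*y - 10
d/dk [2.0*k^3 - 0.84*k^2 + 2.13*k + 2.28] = 6.0*k^2 - 1.68*k + 2.13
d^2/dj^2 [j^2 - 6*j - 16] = 2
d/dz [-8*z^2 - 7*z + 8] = -16*z - 7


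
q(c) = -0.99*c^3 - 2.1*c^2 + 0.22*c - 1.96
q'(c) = -2.97*c^2 - 4.2*c + 0.22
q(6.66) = -386.10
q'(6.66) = -159.49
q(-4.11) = 30.39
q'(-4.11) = -32.69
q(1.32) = -7.61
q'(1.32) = -10.50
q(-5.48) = 96.69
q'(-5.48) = -65.95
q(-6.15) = 147.54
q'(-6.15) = -86.28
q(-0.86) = -3.07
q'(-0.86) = 1.64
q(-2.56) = 0.32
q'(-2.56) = -8.49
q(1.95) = -16.86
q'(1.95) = -19.26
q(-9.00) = 547.67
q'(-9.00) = -202.55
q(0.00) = -1.96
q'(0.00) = 0.22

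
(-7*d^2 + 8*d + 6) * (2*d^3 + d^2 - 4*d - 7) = -14*d^5 + 9*d^4 + 48*d^3 + 23*d^2 - 80*d - 42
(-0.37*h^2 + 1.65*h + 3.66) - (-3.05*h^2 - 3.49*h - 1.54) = 2.68*h^2 + 5.14*h + 5.2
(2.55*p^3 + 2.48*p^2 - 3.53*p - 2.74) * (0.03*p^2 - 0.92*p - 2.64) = 0.0765*p^5 - 2.2716*p^4 - 9.1195*p^3 - 3.3818*p^2 + 11.84*p + 7.2336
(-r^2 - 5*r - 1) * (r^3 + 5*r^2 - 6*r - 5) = -r^5 - 10*r^4 - 20*r^3 + 30*r^2 + 31*r + 5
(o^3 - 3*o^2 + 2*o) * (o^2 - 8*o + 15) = o^5 - 11*o^4 + 41*o^3 - 61*o^2 + 30*o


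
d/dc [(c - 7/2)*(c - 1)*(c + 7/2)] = 3*c^2 - 2*c - 49/4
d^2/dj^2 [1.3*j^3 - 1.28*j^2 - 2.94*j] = 7.8*j - 2.56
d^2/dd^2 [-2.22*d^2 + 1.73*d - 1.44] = -4.44000000000000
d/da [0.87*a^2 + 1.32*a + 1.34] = 1.74*a + 1.32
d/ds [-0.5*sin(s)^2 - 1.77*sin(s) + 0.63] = -(1.0*sin(s) + 1.77)*cos(s)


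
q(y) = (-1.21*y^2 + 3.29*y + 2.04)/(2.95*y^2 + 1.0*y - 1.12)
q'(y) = (3.29 - 2.42*y)/(2.95*y^2 + 1.0*y - 1.12) + (-5.9*y - 1.0)*(-1.21*y^2 + 3.29*y + 2.04)/(2.95*y^2 + 1.0*y - 1.12)^2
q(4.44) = -0.12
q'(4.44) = -0.07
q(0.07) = -2.19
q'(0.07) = -6.00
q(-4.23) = -0.71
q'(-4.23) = -0.07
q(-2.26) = -0.99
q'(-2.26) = -0.30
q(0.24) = -3.89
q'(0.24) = -17.04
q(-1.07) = -2.41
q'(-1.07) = -5.85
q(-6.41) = -0.60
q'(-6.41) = -0.03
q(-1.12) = -2.17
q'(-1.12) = -4.21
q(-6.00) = -0.62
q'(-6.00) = -0.03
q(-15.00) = -0.49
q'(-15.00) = -0.01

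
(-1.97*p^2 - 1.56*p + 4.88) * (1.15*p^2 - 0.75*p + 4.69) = -2.2655*p^4 - 0.3165*p^3 - 2.4573*p^2 - 10.9764*p + 22.8872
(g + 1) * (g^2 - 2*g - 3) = g^3 - g^2 - 5*g - 3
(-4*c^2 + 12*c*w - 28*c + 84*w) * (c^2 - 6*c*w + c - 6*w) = -4*c^4 + 36*c^3*w - 32*c^3 - 72*c^2*w^2 + 288*c^2*w - 28*c^2 - 576*c*w^2 + 252*c*w - 504*w^2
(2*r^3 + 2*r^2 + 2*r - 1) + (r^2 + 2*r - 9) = 2*r^3 + 3*r^2 + 4*r - 10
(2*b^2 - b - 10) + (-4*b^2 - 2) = -2*b^2 - b - 12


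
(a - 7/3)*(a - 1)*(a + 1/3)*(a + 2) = a^4 - a^3 - 43*a^2/9 + 29*a/9 + 14/9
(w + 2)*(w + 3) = w^2 + 5*w + 6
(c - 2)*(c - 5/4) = c^2 - 13*c/4 + 5/2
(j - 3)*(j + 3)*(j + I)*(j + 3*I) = j^4 + 4*I*j^3 - 12*j^2 - 36*I*j + 27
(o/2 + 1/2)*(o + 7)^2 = o^3/2 + 15*o^2/2 + 63*o/2 + 49/2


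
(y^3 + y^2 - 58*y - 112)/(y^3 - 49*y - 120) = (y^2 + 9*y + 14)/(y^2 + 8*y + 15)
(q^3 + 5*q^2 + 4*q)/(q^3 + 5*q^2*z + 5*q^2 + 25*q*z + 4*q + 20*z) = q/(q + 5*z)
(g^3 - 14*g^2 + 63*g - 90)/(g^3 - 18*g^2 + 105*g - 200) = (g^2 - 9*g + 18)/(g^2 - 13*g + 40)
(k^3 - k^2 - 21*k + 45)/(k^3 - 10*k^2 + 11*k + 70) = (k^3 - k^2 - 21*k + 45)/(k^3 - 10*k^2 + 11*k + 70)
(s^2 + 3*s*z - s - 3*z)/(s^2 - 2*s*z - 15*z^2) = (1 - s)/(-s + 5*z)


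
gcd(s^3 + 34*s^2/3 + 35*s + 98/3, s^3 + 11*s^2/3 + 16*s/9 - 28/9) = s^2 + 13*s/3 + 14/3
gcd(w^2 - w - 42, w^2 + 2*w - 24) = w + 6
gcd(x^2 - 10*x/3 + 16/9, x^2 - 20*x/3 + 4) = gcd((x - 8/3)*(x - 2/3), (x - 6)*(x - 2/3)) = x - 2/3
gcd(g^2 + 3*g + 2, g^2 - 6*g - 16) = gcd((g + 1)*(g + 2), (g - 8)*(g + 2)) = g + 2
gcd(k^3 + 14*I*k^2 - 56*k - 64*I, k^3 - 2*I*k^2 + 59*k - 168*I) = k + 8*I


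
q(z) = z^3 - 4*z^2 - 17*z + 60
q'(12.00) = 319.00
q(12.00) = 1008.00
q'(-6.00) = 139.00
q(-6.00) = -198.00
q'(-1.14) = -3.98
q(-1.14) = 72.70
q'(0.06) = -17.47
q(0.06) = 58.97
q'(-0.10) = -16.17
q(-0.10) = 61.66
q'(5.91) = 40.50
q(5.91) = 26.24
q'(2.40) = -18.92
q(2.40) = 9.98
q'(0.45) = -19.99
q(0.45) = 51.63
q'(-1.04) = -5.44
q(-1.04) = 72.23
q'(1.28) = -22.32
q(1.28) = 33.78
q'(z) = 3*z^2 - 8*z - 17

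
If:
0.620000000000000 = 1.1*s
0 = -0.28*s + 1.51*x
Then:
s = 0.56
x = 0.10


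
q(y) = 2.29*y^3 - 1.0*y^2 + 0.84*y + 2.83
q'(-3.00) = 68.67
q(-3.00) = -70.52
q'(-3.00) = 68.67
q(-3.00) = -70.52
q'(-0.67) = 5.26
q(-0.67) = 1.13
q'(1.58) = 14.83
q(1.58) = 10.69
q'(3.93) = 99.09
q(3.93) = 129.69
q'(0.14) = 0.69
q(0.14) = 2.93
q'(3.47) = 76.62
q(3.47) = 89.38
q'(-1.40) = 17.11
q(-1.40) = -6.59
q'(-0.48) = 3.38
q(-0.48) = 1.94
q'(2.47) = 37.81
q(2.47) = 33.31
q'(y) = 6.87*y^2 - 2.0*y + 0.84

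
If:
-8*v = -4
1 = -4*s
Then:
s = -1/4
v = 1/2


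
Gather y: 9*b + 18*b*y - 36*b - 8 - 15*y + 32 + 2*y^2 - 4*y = -27*b + 2*y^2 + y*(18*b - 19) + 24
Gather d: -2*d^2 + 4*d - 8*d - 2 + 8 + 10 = -2*d^2 - 4*d + 16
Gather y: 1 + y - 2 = y - 1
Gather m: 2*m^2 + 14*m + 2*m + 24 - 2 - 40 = 2*m^2 + 16*m - 18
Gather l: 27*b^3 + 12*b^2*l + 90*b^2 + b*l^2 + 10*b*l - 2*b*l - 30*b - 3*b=27*b^3 + 90*b^2 + b*l^2 - 33*b + l*(12*b^2 + 8*b)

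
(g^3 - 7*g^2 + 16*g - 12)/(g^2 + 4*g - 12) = (g^2 - 5*g + 6)/(g + 6)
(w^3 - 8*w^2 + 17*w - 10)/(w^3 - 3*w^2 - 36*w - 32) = (-w^3 + 8*w^2 - 17*w + 10)/(-w^3 + 3*w^2 + 36*w + 32)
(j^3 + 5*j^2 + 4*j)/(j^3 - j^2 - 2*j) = (j + 4)/(j - 2)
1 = 1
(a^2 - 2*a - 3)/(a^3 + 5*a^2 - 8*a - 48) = (a + 1)/(a^2 + 8*a + 16)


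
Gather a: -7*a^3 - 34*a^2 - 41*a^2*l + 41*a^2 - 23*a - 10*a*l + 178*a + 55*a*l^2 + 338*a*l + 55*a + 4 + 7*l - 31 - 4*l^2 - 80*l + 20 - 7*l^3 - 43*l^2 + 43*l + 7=-7*a^3 + a^2*(7 - 41*l) + a*(55*l^2 + 328*l + 210) - 7*l^3 - 47*l^2 - 30*l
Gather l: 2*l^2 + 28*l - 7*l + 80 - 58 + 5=2*l^2 + 21*l + 27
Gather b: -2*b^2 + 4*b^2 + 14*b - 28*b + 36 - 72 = 2*b^2 - 14*b - 36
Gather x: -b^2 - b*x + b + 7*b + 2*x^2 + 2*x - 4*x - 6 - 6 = -b^2 + 8*b + 2*x^2 + x*(-b - 2) - 12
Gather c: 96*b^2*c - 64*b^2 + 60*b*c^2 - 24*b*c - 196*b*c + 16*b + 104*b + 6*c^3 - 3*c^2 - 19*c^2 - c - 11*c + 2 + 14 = -64*b^2 + 120*b + 6*c^3 + c^2*(60*b - 22) + c*(96*b^2 - 220*b - 12) + 16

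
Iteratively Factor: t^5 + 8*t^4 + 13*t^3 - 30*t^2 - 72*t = (t)*(t^4 + 8*t^3 + 13*t^2 - 30*t - 72) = t*(t + 4)*(t^3 + 4*t^2 - 3*t - 18) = t*(t - 2)*(t + 4)*(t^2 + 6*t + 9) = t*(t - 2)*(t + 3)*(t + 4)*(t + 3)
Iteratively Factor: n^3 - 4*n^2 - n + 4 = (n + 1)*(n^2 - 5*n + 4) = (n - 1)*(n + 1)*(n - 4)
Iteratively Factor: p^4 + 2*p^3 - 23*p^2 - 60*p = (p + 4)*(p^3 - 2*p^2 - 15*p) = (p - 5)*(p + 4)*(p^2 + 3*p) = (p - 5)*(p + 3)*(p + 4)*(p)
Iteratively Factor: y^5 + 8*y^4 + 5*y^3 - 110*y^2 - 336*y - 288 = (y + 3)*(y^4 + 5*y^3 - 10*y^2 - 80*y - 96) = (y - 4)*(y + 3)*(y^3 + 9*y^2 + 26*y + 24) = (y - 4)*(y + 2)*(y + 3)*(y^2 + 7*y + 12) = (y - 4)*(y + 2)*(y + 3)*(y + 4)*(y + 3)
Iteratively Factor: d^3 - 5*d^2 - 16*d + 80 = (d - 4)*(d^2 - d - 20) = (d - 5)*(d - 4)*(d + 4)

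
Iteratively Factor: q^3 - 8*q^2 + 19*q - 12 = (q - 1)*(q^2 - 7*q + 12) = (q - 3)*(q - 1)*(q - 4)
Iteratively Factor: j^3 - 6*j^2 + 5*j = (j - 1)*(j^2 - 5*j) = j*(j - 1)*(j - 5)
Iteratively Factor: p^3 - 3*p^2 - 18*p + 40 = (p + 4)*(p^2 - 7*p + 10) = (p - 2)*(p + 4)*(p - 5)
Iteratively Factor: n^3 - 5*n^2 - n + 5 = (n - 1)*(n^2 - 4*n - 5) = (n - 1)*(n + 1)*(n - 5)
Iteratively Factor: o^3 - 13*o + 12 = (o + 4)*(o^2 - 4*o + 3) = (o - 1)*(o + 4)*(o - 3)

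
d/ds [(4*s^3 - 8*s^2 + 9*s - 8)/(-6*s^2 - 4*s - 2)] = (-12*s^4 - 16*s^3 + 31*s^2 - 32*s - 25)/(2*(9*s^4 + 12*s^3 + 10*s^2 + 4*s + 1))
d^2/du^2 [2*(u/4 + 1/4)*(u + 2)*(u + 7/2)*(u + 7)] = 6*u^2 + 81*u/2 + 58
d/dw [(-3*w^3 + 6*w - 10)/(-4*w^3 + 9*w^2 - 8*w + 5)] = (-27*w^4 + 96*w^3 - 219*w^2 + 180*w - 50)/(16*w^6 - 72*w^5 + 145*w^4 - 184*w^3 + 154*w^2 - 80*w + 25)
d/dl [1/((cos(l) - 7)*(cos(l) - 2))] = (2*cos(l) - 9)*sin(l)/((cos(l) - 7)^2*(cos(l) - 2)^2)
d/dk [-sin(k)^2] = -sin(2*k)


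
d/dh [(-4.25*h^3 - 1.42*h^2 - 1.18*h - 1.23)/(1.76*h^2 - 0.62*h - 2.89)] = (-7.48*h^4 + 5.27*h^3 + 39.8047*h^2 + 12.5372*h + 2.6476)/(3.0976*h^4 - 2.1824*h^3 - 9.7884*h^2 + 3.5836*h + 8.3521)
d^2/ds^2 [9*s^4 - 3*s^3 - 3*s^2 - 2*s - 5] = 108*s^2 - 18*s - 6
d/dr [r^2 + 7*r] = 2*r + 7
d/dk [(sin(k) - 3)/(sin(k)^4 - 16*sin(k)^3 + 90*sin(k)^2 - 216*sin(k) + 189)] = (17 - 3*sin(k))*cos(k)/((sin(k) - 7)^2*(sin(k) - 3)^3)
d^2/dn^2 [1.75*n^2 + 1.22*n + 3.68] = 3.50000000000000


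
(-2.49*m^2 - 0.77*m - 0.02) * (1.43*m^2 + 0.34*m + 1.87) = -3.5607*m^4 - 1.9477*m^3 - 4.9467*m^2 - 1.4467*m - 0.0374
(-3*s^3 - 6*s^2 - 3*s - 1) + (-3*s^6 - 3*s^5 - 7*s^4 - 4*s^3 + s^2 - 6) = -3*s^6 - 3*s^5 - 7*s^4 - 7*s^3 - 5*s^2 - 3*s - 7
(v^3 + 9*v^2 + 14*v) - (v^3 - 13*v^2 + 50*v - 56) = 22*v^2 - 36*v + 56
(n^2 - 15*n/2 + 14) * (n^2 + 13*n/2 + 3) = n^4 - n^3 - 127*n^2/4 + 137*n/2 + 42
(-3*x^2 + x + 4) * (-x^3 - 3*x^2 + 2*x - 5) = 3*x^5 + 8*x^4 - 13*x^3 + 5*x^2 + 3*x - 20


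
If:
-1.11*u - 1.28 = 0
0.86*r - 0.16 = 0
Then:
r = 0.19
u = -1.15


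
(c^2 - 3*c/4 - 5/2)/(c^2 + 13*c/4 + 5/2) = (c - 2)/(c + 2)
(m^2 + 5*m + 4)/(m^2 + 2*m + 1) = (m + 4)/(m + 1)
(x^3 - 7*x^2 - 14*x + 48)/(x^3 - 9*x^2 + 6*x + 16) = (x + 3)/(x + 1)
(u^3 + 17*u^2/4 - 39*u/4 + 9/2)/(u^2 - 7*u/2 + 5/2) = (4*u^2 + 21*u - 18)/(2*(2*u - 5))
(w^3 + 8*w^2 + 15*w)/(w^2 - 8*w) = (w^2 + 8*w + 15)/(w - 8)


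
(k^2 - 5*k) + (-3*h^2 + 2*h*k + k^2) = -3*h^2 + 2*h*k + 2*k^2 - 5*k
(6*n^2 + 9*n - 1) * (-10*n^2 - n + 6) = -60*n^4 - 96*n^3 + 37*n^2 + 55*n - 6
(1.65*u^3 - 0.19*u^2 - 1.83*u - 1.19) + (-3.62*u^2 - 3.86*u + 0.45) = 1.65*u^3 - 3.81*u^2 - 5.69*u - 0.74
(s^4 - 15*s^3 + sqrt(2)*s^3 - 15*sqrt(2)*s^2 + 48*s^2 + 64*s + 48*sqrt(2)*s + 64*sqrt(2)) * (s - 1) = s^5 - 16*s^4 + sqrt(2)*s^4 - 16*sqrt(2)*s^3 + 63*s^3 + 16*s^2 + 63*sqrt(2)*s^2 - 64*s + 16*sqrt(2)*s - 64*sqrt(2)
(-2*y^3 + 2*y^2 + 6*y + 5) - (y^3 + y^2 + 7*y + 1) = -3*y^3 + y^2 - y + 4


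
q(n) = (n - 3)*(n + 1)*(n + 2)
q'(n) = (n - 3)*(n + 1) + (n - 3)*(n + 2) + (n + 1)*(n + 2) = 3*n^2 - 7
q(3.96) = 28.38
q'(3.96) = 40.04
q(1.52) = -13.13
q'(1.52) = -0.07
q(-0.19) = -4.68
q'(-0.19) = -6.89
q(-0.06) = -5.58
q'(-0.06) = -6.99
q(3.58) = 14.82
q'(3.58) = 31.45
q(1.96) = -12.19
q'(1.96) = 4.52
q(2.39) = -9.08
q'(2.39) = 10.14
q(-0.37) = -3.46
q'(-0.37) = -6.59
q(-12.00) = -1650.00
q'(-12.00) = 425.00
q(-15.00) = -3276.00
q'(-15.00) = 668.00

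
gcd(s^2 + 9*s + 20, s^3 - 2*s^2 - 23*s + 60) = s + 5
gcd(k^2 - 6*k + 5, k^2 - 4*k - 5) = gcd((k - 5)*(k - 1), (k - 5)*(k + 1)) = k - 5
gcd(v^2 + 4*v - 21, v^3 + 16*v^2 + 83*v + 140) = v + 7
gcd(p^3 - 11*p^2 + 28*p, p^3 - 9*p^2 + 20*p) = p^2 - 4*p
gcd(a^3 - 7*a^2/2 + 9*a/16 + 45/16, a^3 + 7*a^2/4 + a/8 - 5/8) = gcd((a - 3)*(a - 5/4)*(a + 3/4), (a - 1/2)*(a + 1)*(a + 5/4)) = 1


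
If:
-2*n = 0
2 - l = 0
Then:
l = 2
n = 0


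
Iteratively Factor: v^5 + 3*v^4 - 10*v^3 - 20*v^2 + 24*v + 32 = (v - 2)*(v^4 + 5*v^3 - 20*v - 16) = (v - 2)*(v + 1)*(v^3 + 4*v^2 - 4*v - 16) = (v - 2)*(v + 1)*(v + 4)*(v^2 - 4) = (v - 2)^2*(v + 1)*(v + 4)*(v + 2)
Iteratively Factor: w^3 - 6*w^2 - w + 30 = (w - 5)*(w^2 - w - 6) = (w - 5)*(w - 3)*(w + 2)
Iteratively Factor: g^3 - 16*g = (g)*(g^2 - 16) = g*(g - 4)*(g + 4)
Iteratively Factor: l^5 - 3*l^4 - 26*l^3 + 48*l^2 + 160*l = (l + 2)*(l^4 - 5*l^3 - 16*l^2 + 80*l) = (l - 4)*(l + 2)*(l^3 - l^2 - 20*l) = (l - 4)*(l + 2)*(l + 4)*(l^2 - 5*l) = (l - 5)*(l - 4)*(l + 2)*(l + 4)*(l)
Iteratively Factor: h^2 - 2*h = (h)*(h - 2)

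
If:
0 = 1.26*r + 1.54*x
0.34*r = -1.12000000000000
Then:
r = -3.29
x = 2.70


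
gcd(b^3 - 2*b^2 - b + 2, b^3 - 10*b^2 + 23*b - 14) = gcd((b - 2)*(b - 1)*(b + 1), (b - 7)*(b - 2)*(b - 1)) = b^2 - 3*b + 2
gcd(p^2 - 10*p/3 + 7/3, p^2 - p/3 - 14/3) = p - 7/3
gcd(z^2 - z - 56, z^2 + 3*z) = 1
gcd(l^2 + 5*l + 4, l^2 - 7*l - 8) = l + 1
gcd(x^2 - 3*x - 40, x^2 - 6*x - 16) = x - 8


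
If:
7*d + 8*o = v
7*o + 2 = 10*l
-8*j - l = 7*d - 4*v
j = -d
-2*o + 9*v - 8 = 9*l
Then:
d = 210/89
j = -210/89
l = -118/89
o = -194/89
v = -82/89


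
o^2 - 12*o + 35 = (o - 7)*(o - 5)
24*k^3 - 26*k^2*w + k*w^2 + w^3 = (-4*k + w)*(-k + w)*(6*k + w)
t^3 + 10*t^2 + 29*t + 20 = (t + 1)*(t + 4)*(t + 5)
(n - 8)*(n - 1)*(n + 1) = n^3 - 8*n^2 - n + 8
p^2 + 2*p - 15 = (p - 3)*(p + 5)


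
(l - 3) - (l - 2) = -1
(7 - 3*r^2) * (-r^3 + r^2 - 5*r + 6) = 3*r^5 - 3*r^4 + 8*r^3 - 11*r^2 - 35*r + 42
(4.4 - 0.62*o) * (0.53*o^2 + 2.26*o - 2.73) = -0.3286*o^3 + 0.930800000000001*o^2 + 11.6366*o - 12.012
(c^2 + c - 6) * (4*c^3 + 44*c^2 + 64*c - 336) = 4*c^5 + 48*c^4 + 84*c^3 - 536*c^2 - 720*c + 2016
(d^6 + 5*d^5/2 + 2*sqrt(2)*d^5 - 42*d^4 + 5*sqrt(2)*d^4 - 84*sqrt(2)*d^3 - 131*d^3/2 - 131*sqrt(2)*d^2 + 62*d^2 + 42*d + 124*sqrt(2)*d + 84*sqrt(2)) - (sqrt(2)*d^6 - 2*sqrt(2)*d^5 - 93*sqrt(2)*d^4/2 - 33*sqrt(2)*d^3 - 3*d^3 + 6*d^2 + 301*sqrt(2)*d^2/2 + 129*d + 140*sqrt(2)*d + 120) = -sqrt(2)*d^6 + d^6 + 5*d^5/2 + 4*sqrt(2)*d^5 - 42*d^4 + 103*sqrt(2)*d^4/2 - 51*sqrt(2)*d^3 - 125*d^3/2 - 563*sqrt(2)*d^2/2 + 56*d^2 - 87*d - 16*sqrt(2)*d - 120 + 84*sqrt(2)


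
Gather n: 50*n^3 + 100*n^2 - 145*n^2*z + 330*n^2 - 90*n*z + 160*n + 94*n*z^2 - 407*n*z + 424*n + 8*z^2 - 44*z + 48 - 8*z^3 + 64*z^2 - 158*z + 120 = 50*n^3 + n^2*(430 - 145*z) + n*(94*z^2 - 497*z + 584) - 8*z^3 + 72*z^2 - 202*z + 168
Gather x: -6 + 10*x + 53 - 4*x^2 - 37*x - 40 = -4*x^2 - 27*x + 7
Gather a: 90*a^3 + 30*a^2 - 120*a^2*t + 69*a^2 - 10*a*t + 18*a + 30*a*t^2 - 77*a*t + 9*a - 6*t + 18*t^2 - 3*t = 90*a^3 + a^2*(99 - 120*t) + a*(30*t^2 - 87*t + 27) + 18*t^2 - 9*t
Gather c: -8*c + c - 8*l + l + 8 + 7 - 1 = -7*c - 7*l + 14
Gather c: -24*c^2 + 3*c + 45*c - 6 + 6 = -24*c^2 + 48*c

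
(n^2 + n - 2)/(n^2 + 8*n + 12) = (n - 1)/(n + 6)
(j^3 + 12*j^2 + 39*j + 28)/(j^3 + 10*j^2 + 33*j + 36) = (j^2 + 8*j + 7)/(j^2 + 6*j + 9)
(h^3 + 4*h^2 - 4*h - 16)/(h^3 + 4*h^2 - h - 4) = (h^2 - 4)/(h^2 - 1)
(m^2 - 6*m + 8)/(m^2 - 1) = (m^2 - 6*m + 8)/(m^2 - 1)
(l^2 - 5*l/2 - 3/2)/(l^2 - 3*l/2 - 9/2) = (2*l + 1)/(2*l + 3)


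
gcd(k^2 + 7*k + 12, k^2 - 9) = k + 3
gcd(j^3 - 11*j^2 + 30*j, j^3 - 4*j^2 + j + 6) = 1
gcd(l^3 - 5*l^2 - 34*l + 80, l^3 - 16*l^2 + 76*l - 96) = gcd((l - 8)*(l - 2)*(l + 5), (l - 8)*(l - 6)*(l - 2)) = l^2 - 10*l + 16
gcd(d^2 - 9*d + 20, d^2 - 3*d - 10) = d - 5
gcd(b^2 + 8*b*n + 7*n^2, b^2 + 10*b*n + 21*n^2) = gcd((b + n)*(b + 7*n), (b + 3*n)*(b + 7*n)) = b + 7*n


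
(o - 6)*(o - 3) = o^2 - 9*o + 18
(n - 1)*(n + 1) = n^2 - 1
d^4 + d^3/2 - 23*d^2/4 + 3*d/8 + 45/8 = (d - 3/2)^2*(d + 1)*(d + 5/2)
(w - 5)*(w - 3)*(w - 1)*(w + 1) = w^4 - 8*w^3 + 14*w^2 + 8*w - 15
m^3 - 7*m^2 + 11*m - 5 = (m - 5)*(m - 1)^2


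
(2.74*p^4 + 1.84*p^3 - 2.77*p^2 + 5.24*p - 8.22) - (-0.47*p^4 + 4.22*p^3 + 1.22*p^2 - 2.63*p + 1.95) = 3.21*p^4 - 2.38*p^3 - 3.99*p^2 + 7.87*p - 10.17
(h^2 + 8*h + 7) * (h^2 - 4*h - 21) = h^4 + 4*h^3 - 46*h^2 - 196*h - 147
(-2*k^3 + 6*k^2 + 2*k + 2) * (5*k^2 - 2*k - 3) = -10*k^5 + 34*k^4 + 4*k^3 - 12*k^2 - 10*k - 6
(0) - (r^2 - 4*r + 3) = -r^2 + 4*r - 3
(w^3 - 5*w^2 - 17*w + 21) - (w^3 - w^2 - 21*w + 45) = -4*w^2 + 4*w - 24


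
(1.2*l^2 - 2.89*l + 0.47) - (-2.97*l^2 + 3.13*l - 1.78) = 4.17*l^2 - 6.02*l + 2.25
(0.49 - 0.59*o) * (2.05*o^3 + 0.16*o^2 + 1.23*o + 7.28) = -1.2095*o^4 + 0.9101*o^3 - 0.6473*o^2 - 3.6925*o + 3.5672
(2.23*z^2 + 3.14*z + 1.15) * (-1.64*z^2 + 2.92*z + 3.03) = -3.6572*z^4 + 1.362*z^3 + 14.0397*z^2 + 12.8722*z + 3.4845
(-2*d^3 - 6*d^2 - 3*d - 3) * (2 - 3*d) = 6*d^4 + 14*d^3 - 3*d^2 + 3*d - 6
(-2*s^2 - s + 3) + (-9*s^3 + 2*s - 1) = -9*s^3 - 2*s^2 + s + 2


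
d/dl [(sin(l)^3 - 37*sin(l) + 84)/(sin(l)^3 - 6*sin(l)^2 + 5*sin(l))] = 6*(-sin(l)^4 + 14*sin(l)^3 - 79*sin(l)^2 + 168*sin(l) - 70)*cos(l)/((sin(l) - 5)^2*(sin(l) - 1)^2*sin(l)^2)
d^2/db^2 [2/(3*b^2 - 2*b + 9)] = 4*(-9*b^2 + 6*b + 4*(3*b - 1)^2 - 27)/(3*b^2 - 2*b + 9)^3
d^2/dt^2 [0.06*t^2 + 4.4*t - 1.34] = 0.120000000000000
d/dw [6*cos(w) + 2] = -6*sin(w)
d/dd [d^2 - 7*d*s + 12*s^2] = 2*d - 7*s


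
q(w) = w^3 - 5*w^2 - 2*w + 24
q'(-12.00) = 550.00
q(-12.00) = -2400.00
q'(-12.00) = 550.00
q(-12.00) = -2400.00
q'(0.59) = -6.86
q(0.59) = 21.28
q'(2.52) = -8.15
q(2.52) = 3.21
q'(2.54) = -8.05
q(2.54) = 3.05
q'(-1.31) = 16.25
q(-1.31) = 15.79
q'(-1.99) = 29.78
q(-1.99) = 0.30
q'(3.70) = 2.07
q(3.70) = -1.20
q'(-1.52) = 20.13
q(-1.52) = 11.98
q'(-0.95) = 10.21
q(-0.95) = 20.53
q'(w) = 3*w^2 - 10*w - 2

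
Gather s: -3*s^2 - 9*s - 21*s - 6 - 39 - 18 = -3*s^2 - 30*s - 63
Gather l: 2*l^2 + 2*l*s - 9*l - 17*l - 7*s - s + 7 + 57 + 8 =2*l^2 + l*(2*s - 26) - 8*s + 72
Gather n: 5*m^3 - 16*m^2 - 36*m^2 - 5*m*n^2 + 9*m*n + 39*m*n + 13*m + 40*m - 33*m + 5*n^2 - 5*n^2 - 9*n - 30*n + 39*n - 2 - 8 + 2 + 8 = 5*m^3 - 52*m^2 - 5*m*n^2 + 48*m*n + 20*m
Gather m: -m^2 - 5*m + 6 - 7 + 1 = -m^2 - 5*m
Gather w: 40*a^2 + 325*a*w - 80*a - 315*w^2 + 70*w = 40*a^2 - 80*a - 315*w^2 + w*(325*a + 70)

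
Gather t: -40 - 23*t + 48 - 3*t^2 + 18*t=-3*t^2 - 5*t + 8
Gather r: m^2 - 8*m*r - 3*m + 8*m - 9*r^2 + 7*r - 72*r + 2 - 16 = m^2 + 5*m - 9*r^2 + r*(-8*m - 65) - 14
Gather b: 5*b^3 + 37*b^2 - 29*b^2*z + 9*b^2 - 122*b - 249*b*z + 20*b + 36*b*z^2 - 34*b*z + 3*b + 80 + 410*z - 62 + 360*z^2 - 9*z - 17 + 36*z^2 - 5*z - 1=5*b^3 + b^2*(46 - 29*z) + b*(36*z^2 - 283*z - 99) + 396*z^2 + 396*z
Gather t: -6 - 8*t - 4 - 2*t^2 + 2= -2*t^2 - 8*t - 8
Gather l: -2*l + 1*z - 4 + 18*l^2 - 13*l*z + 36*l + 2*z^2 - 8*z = 18*l^2 + l*(34 - 13*z) + 2*z^2 - 7*z - 4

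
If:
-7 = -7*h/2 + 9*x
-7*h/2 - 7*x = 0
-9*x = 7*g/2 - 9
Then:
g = 207/56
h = 7/8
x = -7/16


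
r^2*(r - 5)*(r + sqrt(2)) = r^4 - 5*r^3 + sqrt(2)*r^3 - 5*sqrt(2)*r^2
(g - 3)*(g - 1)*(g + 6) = g^3 + 2*g^2 - 21*g + 18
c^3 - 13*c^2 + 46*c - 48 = (c - 8)*(c - 3)*(c - 2)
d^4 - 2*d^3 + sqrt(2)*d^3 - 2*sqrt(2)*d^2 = d^2*(d - 2)*(d + sqrt(2))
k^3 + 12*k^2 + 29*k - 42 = (k - 1)*(k + 6)*(k + 7)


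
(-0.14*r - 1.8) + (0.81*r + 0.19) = 0.67*r - 1.61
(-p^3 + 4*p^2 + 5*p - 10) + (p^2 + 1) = -p^3 + 5*p^2 + 5*p - 9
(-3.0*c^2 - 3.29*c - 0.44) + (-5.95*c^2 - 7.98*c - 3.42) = -8.95*c^2 - 11.27*c - 3.86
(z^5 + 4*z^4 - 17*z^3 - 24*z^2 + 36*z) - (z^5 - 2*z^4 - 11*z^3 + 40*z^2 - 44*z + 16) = 6*z^4 - 6*z^3 - 64*z^2 + 80*z - 16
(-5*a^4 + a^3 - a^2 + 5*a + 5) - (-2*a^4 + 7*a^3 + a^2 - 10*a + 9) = -3*a^4 - 6*a^3 - 2*a^2 + 15*a - 4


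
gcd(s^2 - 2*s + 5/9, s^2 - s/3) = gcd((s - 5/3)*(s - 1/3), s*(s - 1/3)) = s - 1/3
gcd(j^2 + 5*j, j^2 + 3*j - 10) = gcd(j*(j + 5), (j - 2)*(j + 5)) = j + 5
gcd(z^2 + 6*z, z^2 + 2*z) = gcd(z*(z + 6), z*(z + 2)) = z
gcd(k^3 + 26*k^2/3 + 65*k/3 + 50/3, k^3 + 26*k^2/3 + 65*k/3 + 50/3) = k^3 + 26*k^2/3 + 65*k/3 + 50/3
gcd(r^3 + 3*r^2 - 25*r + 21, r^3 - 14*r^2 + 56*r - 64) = 1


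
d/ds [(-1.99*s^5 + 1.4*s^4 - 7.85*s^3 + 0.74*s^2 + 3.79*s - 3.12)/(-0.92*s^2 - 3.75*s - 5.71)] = (5.4924*s^6 + 27.274*s^5 + 48.2865*s^4 + 26.899*s^3 + 135.1823*s^2 - 14.1916*s - 33.3409)/(0.8464*s^4 + 6.9*s^3 + 24.5689*s^2 + 42.825*s + 32.6041)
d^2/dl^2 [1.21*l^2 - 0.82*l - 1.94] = 2.42000000000000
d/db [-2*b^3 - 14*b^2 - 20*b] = -6*b^2 - 28*b - 20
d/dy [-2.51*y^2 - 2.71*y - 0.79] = -5.02*y - 2.71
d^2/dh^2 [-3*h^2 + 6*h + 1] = -6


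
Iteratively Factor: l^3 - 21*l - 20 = (l + 1)*(l^2 - l - 20) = (l - 5)*(l + 1)*(l + 4)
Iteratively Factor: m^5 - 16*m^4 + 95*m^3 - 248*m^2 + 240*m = (m)*(m^4 - 16*m^3 + 95*m^2 - 248*m + 240) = m*(m - 4)*(m^3 - 12*m^2 + 47*m - 60) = m*(m - 4)^2*(m^2 - 8*m + 15) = m*(m - 5)*(m - 4)^2*(m - 3)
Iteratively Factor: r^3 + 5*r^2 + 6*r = (r + 3)*(r^2 + 2*r) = (r + 2)*(r + 3)*(r)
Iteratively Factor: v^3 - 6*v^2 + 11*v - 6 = (v - 3)*(v^2 - 3*v + 2) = (v - 3)*(v - 2)*(v - 1)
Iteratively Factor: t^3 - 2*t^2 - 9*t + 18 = (t + 3)*(t^2 - 5*t + 6) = (t - 2)*(t + 3)*(t - 3)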